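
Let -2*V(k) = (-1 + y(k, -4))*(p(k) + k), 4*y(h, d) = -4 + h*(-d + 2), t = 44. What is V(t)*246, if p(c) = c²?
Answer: -15586560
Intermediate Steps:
y(h, d) = -1 + h*(2 - d)/4 (y(h, d) = (-4 + h*(-d + 2))/4 = (-4 + h*(2 - d))/4 = -1 + h*(2 - d)/4)
V(k) = -(-2 + 3*k/2)*(k + k²)/2 (V(k) = -(-1 + (-1 + k/2 - ¼*(-4)*k))*(k² + k)/2 = -(-1 + (-1 + k/2 + k))*(k + k²)/2 = -(-1 + (-1 + 3*k/2))*(k + k²)/2 = -(-2 + 3*k/2)*(k + k²)/2)
V(t)*246 = ((¼)*44*(4 + 44 - 3*44²))*246 = ((¼)*44*(4 + 44 - 3*1936))*246 = ((¼)*44*(4 + 44 - 5808))*246 = ((¼)*44*(-5760))*246 = -63360*246 = -15586560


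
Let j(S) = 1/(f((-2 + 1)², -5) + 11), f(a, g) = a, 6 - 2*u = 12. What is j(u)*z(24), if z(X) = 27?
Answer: 9/4 ≈ 2.2500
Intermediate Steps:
u = -3 (u = 3 - ½*12 = 3 - 6 = -3)
j(S) = 1/12 (j(S) = 1/((-2 + 1)² + 11) = 1/((-1)² + 11) = 1/(1 + 11) = 1/12)
j(u)*z(24) = (1/12)*27 = 9/4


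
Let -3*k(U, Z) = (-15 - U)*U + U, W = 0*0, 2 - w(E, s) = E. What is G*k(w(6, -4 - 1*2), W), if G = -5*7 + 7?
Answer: 1120/3 ≈ 373.33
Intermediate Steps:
w(E, s) = 2 - E
W = 0
G = -28 (G = -35 + 7 = -28)
k(U, Z) = -U/3 - U*(-15 - U)/3 (k(U, Z) = -((-15 - U)*U + U)/3 = -(U*(-15 - U) + U)/3 = -(U + U*(-15 - U))/3 = -U/3 - U*(-15 - U)/3)
G*k(w(6, -4 - 1*2), W) = -28*(2 - 1*6)*(14 + (2 - 1*6))/3 = -28*(2 - 6)*(14 + (2 - 6))/3 = -28*(-4)*(14 - 4)/3 = -28*(-4)*10/3 = -28*(-40/3) = 1120/3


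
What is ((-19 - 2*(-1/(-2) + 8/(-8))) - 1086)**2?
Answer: 1218816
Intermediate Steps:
((-19 - 2*(-1/(-2) + 8/(-8))) - 1086)**2 = ((-19 - 2*(-1*(-1/2) + 8*(-1/8))) - 1086)**2 = ((-19 - 2*(1/2 - 1)) - 1086)**2 = ((-19 - 2*(-1/2)) - 1086)**2 = ((-19 + 1) - 1086)**2 = (-18 - 1086)**2 = (-1104)**2 = 1218816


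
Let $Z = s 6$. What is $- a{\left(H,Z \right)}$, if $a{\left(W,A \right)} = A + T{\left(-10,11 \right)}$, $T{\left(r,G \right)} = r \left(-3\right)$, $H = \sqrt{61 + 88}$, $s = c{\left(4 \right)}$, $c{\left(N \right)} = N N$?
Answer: $-126$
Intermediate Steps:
$c{\left(N \right)} = N^{2}$
$s = 16$ ($s = 4^{2} = 16$)
$H = \sqrt{149} \approx 12.207$
$Z = 96$ ($Z = 16 \cdot 6 = 96$)
$T{\left(r,G \right)} = - 3 r$
$a{\left(W,A \right)} = 30 + A$ ($a{\left(W,A \right)} = A - -30 = A + 30 = 30 + A$)
$- a{\left(H,Z \right)} = - (30 + 96) = \left(-1\right) 126 = -126$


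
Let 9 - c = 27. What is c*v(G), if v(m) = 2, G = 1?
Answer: -36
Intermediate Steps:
c = -18 (c = 9 - 1*27 = 9 - 27 = -18)
c*v(G) = -18*2 = -36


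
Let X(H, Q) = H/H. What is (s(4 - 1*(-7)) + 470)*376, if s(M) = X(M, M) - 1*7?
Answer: 174464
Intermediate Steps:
X(H, Q) = 1
s(M) = -6 (s(M) = 1 - 1*7 = 1 - 7 = -6)
(s(4 - 1*(-7)) + 470)*376 = (-6 + 470)*376 = 464*376 = 174464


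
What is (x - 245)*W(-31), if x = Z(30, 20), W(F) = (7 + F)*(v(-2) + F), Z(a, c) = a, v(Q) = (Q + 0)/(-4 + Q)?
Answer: -158240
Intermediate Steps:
v(Q) = Q/(-4 + Q)
W(F) = (7 + F)*(⅓ + F) (W(F) = (7 + F)*(-2/(-4 - 2) + F) = (7 + F)*(-2/(-6) + F) = (7 + F)*(-2*(-⅙) + F) = (7 + F)*(⅓ + F))
x = 30
(x - 245)*W(-31) = (30 - 245)*(7/3 + (-31)² + (22/3)*(-31)) = -215*(7/3 + 961 - 682/3) = -215*736 = -158240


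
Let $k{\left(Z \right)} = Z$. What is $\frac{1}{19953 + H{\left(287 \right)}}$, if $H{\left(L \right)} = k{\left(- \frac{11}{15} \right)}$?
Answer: $\frac{15}{299284} \approx 5.012 \cdot 10^{-5}$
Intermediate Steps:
$H{\left(L \right)} = - \frac{11}{15}$
$\frac{1}{19953 + H{\left(287 \right)}} = \frac{1}{19953 - \frac{11}{15}} = \frac{1}{\frac{299284}{15}} = \frac{15}{299284}$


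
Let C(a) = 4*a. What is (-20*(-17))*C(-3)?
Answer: -4080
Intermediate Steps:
(-20*(-17))*C(-3) = (-20*(-17))*(4*(-3)) = 340*(-12) = -4080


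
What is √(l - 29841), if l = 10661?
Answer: 2*I*√4795 ≈ 138.49*I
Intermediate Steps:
√(l - 29841) = √(10661 - 29841) = √(-19180) = 2*I*√4795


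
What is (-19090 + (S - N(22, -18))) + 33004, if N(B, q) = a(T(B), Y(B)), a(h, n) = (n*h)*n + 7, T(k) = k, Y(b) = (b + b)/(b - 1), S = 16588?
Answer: 13405703/441 ≈ 30398.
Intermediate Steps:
Y(b) = 2*b/(-1 + b) (Y(b) = (2*b)/(-1 + b) = 2*b/(-1 + b))
a(h, n) = 7 + h*n² (a(h, n) = (h*n)*n + 7 = h*n² + 7 = 7 + h*n²)
N(B, q) = 7 + 4*B³/(-1 + B)² (N(B, q) = 7 + B*(2*B/(-1 + B))² = 7 + B*(4*B²/(-1 + B)²) = 7 + 4*B³/(-1 + B)²)
(-19090 + (S - N(22, -18))) + 33004 = (-19090 + (16588 - (7 + 4*22³/(-1 + 22)²))) + 33004 = (-19090 + (16588 - (7 + 4*10648/21²))) + 33004 = (-19090 + (16588 - (7 + 4*10648*(1/441)))) + 33004 = (-19090 + (16588 - (7 + 42592/441))) + 33004 = (-19090 + (16588 - 1*45679/441)) + 33004 = (-19090 + (16588 - 45679/441)) + 33004 = (-19090 + 7269629/441) + 33004 = -1149061/441 + 33004 = 13405703/441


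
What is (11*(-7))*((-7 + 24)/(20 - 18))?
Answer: -1309/2 ≈ -654.50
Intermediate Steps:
(11*(-7))*((-7 + 24)/(20 - 18)) = -1309/2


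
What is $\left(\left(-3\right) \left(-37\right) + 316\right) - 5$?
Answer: $422$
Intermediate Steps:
$\left(\left(-3\right) \left(-37\right) + 316\right) - 5 = \left(111 + 316\right) - 5 = 427 - 5 = 422$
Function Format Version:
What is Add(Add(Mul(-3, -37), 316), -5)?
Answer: 422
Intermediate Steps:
Add(Add(Mul(-3, -37), 316), -5) = Add(Add(111, 316), -5) = Add(427, -5) = 422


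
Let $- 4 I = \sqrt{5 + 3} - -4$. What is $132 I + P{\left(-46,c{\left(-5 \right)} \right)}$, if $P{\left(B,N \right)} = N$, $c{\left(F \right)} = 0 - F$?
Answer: $-127 - 66 \sqrt{2} \approx -220.34$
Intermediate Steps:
$c{\left(F \right)} = - F$
$I = -1 - \frac{\sqrt{2}}{2}$ ($I = - \frac{\sqrt{5 + 3} - -4}{4} = - \frac{\sqrt{8} + 4}{4} = - \frac{2 \sqrt{2} + 4}{4} = - \frac{4 + 2 \sqrt{2}}{4} = -1 - \frac{\sqrt{2}}{2} \approx -1.7071$)
$132 I + P{\left(-46,c{\left(-5 \right)} \right)} = 132 \left(-1 - \frac{\sqrt{2}}{2}\right) - -5 = \left(-132 - 66 \sqrt{2}\right) + 5 = -127 - 66 \sqrt{2}$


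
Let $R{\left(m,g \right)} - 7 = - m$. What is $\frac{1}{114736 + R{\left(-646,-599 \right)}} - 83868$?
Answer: $- \frac{9677444651}{115389} \approx -83868.0$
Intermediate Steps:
$R{\left(m,g \right)} = 7 - m$
$\frac{1}{114736 + R{\left(-646,-599 \right)}} - 83868 = \frac{1}{114736 + \left(7 - -646\right)} - 83868 = \frac{1}{114736 + \left(7 + 646\right)} - 83868 = \frac{1}{114736 + 653} - 83868 = \frac{1}{115389} - 83868 = - \frac{9677444651}{115389}$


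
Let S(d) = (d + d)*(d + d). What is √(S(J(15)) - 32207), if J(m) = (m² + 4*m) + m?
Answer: √327793 ≈ 572.53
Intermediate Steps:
J(m) = m² + 5*m
S(d) = 4*d² (S(d) = (2*d)*(2*d) = 4*d²)
√(S(J(15)) - 32207) = √(4*(15*(5 + 15))² - 32207) = √(4*(15*20)² - 32207) = √(4*300² - 32207) = √(4*90000 - 32207) = √(360000 - 32207) = √327793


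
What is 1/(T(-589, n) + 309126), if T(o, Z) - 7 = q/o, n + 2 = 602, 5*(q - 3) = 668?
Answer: 2945/910396002 ≈ 3.2349e-6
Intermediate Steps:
q = 683/5 (q = 3 + (1/5)*668 = 3 + 668/5 = 683/5 ≈ 136.60)
n = 600 (n = -2 + 602 = 600)
T(o, Z) = 7 + 683/(5*o)
1/(T(-589, n) + 309126) = 1/((7 + (683/5)/(-589)) + 309126) = 1/((7 + (683/5)*(-1/589)) + 309126) = 1/((7 - 683/2945) + 309126) = 1/(19932/2945 + 309126) = 1/(910396002/2945) = 2945/910396002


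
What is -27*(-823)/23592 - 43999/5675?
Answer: -303973411/44628200 ≈ -6.8112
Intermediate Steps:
-27*(-823)/23592 - 43999/5675 = 22221*(1/23592) - 43999*1/5675 = 7407/7864 - 43999/5675 = -303973411/44628200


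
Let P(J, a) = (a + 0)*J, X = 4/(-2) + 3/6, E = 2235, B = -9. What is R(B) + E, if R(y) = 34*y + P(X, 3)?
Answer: 3849/2 ≈ 1924.5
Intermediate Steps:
X = -3/2 (X = 4*(-½) + 3*(⅙) = -2 + ½ = -3/2 ≈ -1.5000)
P(J, a) = J*a (P(J, a) = a*J = J*a)
R(y) = -9/2 + 34*y (R(y) = 34*y - 3/2*3 = 34*y - 9/2 = -9/2 + 34*y)
R(B) + E = (-9/2 + 34*(-9)) + 2235 = (-9/2 - 306) + 2235 = -621/2 + 2235 = 3849/2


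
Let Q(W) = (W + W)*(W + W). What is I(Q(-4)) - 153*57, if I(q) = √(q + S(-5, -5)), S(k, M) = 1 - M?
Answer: -8721 + √70 ≈ -8712.6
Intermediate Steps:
Q(W) = 4*W² (Q(W) = (2*W)*(2*W) = 4*W²)
I(q) = √(6 + q) (I(q) = √(q + (1 - 1*(-5))) = √(q + (1 + 5)) = √(q + 6) = √(6 + q))
I(Q(-4)) - 153*57 = √(6 + 4*(-4)²) - 153*57 = √(6 + 4*16) - 8721 = √(6 + 64) - 8721 = √70 - 8721 = -8721 + √70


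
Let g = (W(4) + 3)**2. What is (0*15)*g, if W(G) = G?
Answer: 0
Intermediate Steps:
g = 49 (g = (4 + 3)**2 = 7**2 = 49)
(0*15)*g = (0*15)*49 = 0*49 = 0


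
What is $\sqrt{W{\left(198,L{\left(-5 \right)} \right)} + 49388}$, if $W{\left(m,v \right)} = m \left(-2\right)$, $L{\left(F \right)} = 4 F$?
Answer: $4 \sqrt{3062} \approx 221.34$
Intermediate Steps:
$W{\left(m,v \right)} = - 2 m$
$\sqrt{W{\left(198,L{\left(-5 \right)} \right)} + 49388} = \sqrt{\left(-2\right) 198 + 49388} = \sqrt{-396 + 49388} = \sqrt{48992} = 4 \sqrt{3062}$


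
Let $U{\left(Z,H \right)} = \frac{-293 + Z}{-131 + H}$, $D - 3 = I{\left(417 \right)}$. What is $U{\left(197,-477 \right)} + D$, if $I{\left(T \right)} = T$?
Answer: $\frac{7983}{19} \approx 420.16$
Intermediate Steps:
$D = 420$ ($D = 3 + 417 = 420$)
$U{\left(Z,H \right)} = \frac{-293 + Z}{-131 + H}$
$U{\left(197,-477 \right)} + D = \frac{-293 + 197}{-131 - 477} + 420 = \frac{1}{-608} \left(-96\right) + 420 = \left(- \frac{1}{608}\right) \left(-96\right) + 420 = \frac{3}{19} + 420 = \frac{7983}{19}$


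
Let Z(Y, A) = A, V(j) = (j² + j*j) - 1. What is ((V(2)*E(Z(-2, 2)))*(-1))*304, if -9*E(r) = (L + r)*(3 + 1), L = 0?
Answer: 17024/9 ≈ 1891.6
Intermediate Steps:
V(j) = -1 + 2*j² (V(j) = (j² + j²) - 1 = 2*j² - 1 = -1 + 2*j²)
E(r) = -4*r/9 (E(r) = -(0 + r)*(3 + 1)/9 = -r*4/9 = -4*r/9)
((V(2)*E(Z(-2, 2)))*(-1))*304 = (((-1 + 2*2²)*(-4/9*2))*(-1))*304 = (((-1 + 2*4)*(-8/9))*(-1))*304 = (((-1 + 8)*(-8/9))*(-1))*304 = ((7*(-8/9))*(-1))*304 = -56/9*(-1)*304 = (56/9)*304 = 17024/9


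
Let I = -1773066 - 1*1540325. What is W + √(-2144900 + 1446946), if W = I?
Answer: -3313391 + I*√697954 ≈ -3.3134e+6 + 835.44*I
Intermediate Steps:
I = -3313391 (I = -1773066 - 1540325 = -3313391)
W = -3313391
W + √(-2144900 + 1446946) = -3313391 + √(-2144900 + 1446946) = -3313391 + √(-697954) = -3313391 + I*√697954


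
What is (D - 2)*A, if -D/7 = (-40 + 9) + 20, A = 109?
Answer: 8175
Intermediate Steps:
D = 77 (D = -7*((-40 + 9) + 20) = -7*(-31 + 20) = -7*(-11) = 77)
(D - 2)*A = (77 - 2)*109 = 75*109 = 8175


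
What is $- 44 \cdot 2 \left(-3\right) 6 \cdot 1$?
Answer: $1584$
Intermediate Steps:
$- 44 \cdot 2 \left(-3\right) 6 \cdot 1 = - 44 \left(\left(-6\right) 6\right) 1 = \left(-44\right) \left(-36\right) 1 = 1584 \cdot 1 = 1584$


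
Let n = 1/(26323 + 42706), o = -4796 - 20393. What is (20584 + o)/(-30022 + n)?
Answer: 317878545/2072388637 ≈ 0.15339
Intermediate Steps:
o = -25189
n = 1/69029 ≈ 1.4487e-5
(20584 + o)/(-30022 + n) = (20584 - 25189)/(-30022 + 1/69029) = -4605/(-2072388637/69029) = -4605*(-69029/2072388637) = 317878545/2072388637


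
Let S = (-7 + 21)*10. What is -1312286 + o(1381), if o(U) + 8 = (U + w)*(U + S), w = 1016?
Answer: 2333543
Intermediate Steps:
S = 140 (S = 14*10 = 140)
o(U) = -8 + (140 + U)*(1016 + U) (o(U) = -8 + (U + 1016)*(U + 140) = -8 + (1016 + U)*(140 + U) = -8 + (140 + U)*(1016 + U))
-1312286 + o(1381) = -1312286 + (142232 + 1381² + 1156*1381) = -1312286 + (142232 + 1907161 + 1596436) = -1312286 + 3645829 = 2333543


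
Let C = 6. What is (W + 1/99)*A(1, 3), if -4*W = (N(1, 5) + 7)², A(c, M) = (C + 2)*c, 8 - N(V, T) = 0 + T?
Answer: -19792/99 ≈ -199.92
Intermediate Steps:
N(V, T) = 8 - T (N(V, T) = 8 - (0 + T) = 8 - T)
A(c, M) = 8*c (A(c, M) = (6 + 2)*c = 8*c)
W = -25 (W = -((8 - 1*5) + 7)²/4 = -((8 - 5) + 7)²/4 = -(3 + 7)²/4 = -¼*10² = -¼*100 = -25)
(W + 1/99)*A(1, 3) = (-25 + 1/99)*(8*1) = (-25 + 1/99)*8 = -2474/99*8 = -19792/99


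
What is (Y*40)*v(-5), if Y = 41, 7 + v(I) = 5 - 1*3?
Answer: -8200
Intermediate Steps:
v(I) = -5 (v(I) = -7 + (5 - 1*3) = -7 + (5 - 3) = -7 + 2 = -5)
(Y*40)*v(-5) = (41*40)*(-5) = 1640*(-5) = -8200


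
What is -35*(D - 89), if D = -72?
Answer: 5635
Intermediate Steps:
-35*(D - 89) = -35*(-72 - 89) = -35*(-161) = 5635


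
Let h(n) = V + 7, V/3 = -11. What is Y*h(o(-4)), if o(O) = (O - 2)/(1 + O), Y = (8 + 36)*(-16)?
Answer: 18304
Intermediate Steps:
V = -33 (V = 3*(-11) = -33)
Y = -704 (Y = 44*(-16) = -704)
o(O) = (-2 + O)/(1 + O)
h(n) = -26 (h(n) = -33 + 7 = -26)
Y*h(o(-4)) = -704*(-26) = 18304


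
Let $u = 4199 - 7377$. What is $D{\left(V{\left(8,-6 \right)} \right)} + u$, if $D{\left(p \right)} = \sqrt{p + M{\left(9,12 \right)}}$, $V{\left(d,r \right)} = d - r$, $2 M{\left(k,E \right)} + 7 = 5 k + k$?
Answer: $-3178 + \frac{5 \sqrt{6}}{2} \approx -3171.9$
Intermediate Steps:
$M{\left(k,E \right)} = - \frac{7}{2} + 3 k$ ($M{\left(k,E \right)} = - \frac{7}{2} + \frac{5 k + k}{2} = - \frac{7}{2} + \frac{6 k}{2} = - \frac{7}{2} + 3 k$)
$u = -3178$
$D{\left(p \right)} = \sqrt{\frac{47}{2} + p}$ ($D{\left(p \right)} = \sqrt{p + \left(- \frac{7}{2} + 3 \cdot 9\right)} = \sqrt{p + \left(- \frac{7}{2} + 27\right)} = \sqrt{p + \frac{47}{2}} = \sqrt{\frac{47}{2} + p}$)
$D{\left(V{\left(8,-6 \right)} \right)} + u = \frac{\sqrt{94 + 4 \left(8 - -6\right)}}{2} - 3178 = \frac{\sqrt{94 + 4 \left(8 + 6\right)}}{2} - 3178 = \frac{\sqrt{94 + 4 \cdot 14}}{2} - 3178 = \frac{\sqrt{94 + 56}}{2} - 3178 = \frac{\sqrt{150}}{2} - 3178 = \frac{5 \sqrt{6}}{2} - 3178 = -3178 + \frac{5 \sqrt{6}}{2}$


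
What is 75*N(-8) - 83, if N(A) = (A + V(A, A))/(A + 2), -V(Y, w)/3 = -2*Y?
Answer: 617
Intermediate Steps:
V(Y, w) = 6*Y (V(Y, w) = -(-6)*Y = 6*Y)
N(A) = 7*A/(2 + A) (N(A) = (A + 6*A)/(A + 2) = (7*A)/(2 + A) = 7*A/(2 + A))
75*N(-8) - 83 = 75*(7*(-8)/(2 - 8)) - 83 = 75*(7*(-8)/(-6)) - 83 = 75*(7*(-8)*(-⅙)) - 83 = 75*(28/3) - 83 = 700 - 83 = 617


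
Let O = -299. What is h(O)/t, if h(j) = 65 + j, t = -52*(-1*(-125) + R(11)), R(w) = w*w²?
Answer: 9/2912 ≈ 0.0030907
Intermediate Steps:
R(w) = w³
t = -75712 (t = -52*(-1*(-125) + 11³) = -52*(125 + 1331) = -52*1456 = -75712)
h(O)/t = (65 - 299)/(-75712) = -234*(-1/75712) = 9/2912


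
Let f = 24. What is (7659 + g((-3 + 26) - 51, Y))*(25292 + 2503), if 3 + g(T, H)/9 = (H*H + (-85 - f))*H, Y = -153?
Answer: -891565428060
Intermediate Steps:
g(T, H) = -27 + 9*H*(-109 + H²) (g(T, H) = -27 + 9*((H*H + (-85 - 1*24))*H) = -27 + 9*((H² + (-85 - 24))*H) = -27 + 9*((H² - 109)*H) = -27 + 9*((-109 + H²)*H) = -27 + 9*(H*(-109 + H²)) = -27 + 9*H*(-109 + H²))
(7659 + g((-3 + 26) - 51, Y))*(25292 + 2503) = (7659 + (-27 - 981*(-153) + 9*(-153)³))*(25292 + 2503) = (7659 + (-27 + 150093 + 9*(-3581577)))*27795 = (7659 + (-27 + 150093 - 32234193))*27795 = (7659 - 32084127)*27795 = -32076468*27795 = -891565428060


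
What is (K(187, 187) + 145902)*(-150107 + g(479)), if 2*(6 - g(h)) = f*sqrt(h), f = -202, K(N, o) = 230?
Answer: -21934559332 + 14759332*sqrt(479) ≈ -2.1612e+10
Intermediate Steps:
g(h) = 6 + 101*sqrt(h) (g(h) = 6 - (-101)*sqrt(h) = 6 + 101*sqrt(h))
(K(187, 187) + 145902)*(-150107 + g(479)) = (230 + 145902)*(-150107 + (6 + 101*sqrt(479))) = 146132*(-150101 + 101*sqrt(479)) = -21934559332 + 14759332*sqrt(479)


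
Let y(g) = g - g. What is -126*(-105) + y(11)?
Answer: 13230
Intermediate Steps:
y(g) = 0
-126*(-105) + y(11) = -126*(-105) + 0 = 13230 + 0 = 13230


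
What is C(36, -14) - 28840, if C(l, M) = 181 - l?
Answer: -28695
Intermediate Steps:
C(36, -14) - 28840 = (181 - 1*36) - 28840 = (181 - 36) - 28840 = 145 - 28840 = -28695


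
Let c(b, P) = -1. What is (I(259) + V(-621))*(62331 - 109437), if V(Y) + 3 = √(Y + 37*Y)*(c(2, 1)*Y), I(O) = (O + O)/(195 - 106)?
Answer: -11823606/89 - 87758478*I*√2622 ≈ -1.3285e+5 - 4.4937e+9*I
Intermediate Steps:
I(O) = 2*O/89 (I(O) = (2*O)/89 = (2*O)*(1/89) = 2*O/89)
V(Y) = -3 - √38*Y^(3/2) (V(Y) = -3 + √(Y + 37*Y)*(-Y) = -3 + √(38*Y)*(-Y) = -3 + (√38*√Y)*(-Y) = -3 - √38*Y^(3/2))
(I(259) + V(-621))*(62331 - 109437) = ((2/89)*259 + (-3 - √38*(-621)^(3/2)))*(62331 - 109437) = (518/89 + (-3 - √38*(-1863*I*√69)))*(-47106) = (518/89 + (-3 + 1863*I*√2622))*(-47106) = (251/89 + 1863*I*√2622)*(-47106) = -11823606/89 - 87758478*I*√2622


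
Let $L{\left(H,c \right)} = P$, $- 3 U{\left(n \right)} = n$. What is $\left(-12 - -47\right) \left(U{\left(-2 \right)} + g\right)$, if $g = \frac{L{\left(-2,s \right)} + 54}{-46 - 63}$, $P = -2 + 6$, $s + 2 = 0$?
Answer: $\frac{1540}{327} \approx 4.7095$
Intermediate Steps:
$s = -2$ ($s = -2 + 0 = -2$)
$U{\left(n \right)} = - \frac{n}{3}$
$P = 4$
$L{\left(H,c \right)} = 4$
$g = - \frac{58}{109}$ ($g = \frac{4 + 54}{-46 - 63} = \frac{58}{-109} = 58 \left(- \frac{1}{109}\right) = - \frac{58}{109} \approx -0.53211$)
$\left(-12 - -47\right) \left(U{\left(-2 \right)} + g\right) = \left(-12 - -47\right) \left(\left(- \frac{1}{3}\right) \left(-2\right) - \frac{58}{109}\right) = \left(-12 + 47\right) \left(\frac{2}{3} - \frac{58}{109}\right) = 35 \cdot \frac{44}{327} = \frac{1540}{327}$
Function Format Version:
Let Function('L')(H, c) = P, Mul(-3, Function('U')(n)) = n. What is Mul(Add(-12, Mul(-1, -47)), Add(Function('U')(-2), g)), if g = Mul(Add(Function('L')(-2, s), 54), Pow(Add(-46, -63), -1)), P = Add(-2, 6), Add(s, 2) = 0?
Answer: Rational(1540, 327) ≈ 4.7095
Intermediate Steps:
s = -2 (s = Add(-2, 0) = -2)
Function('U')(n) = Mul(Rational(-1, 3), n)
P = 4
Function('L')(H, c) = 4
g = Rational(-58, 109) (g = Mul(Add(4, 54), Pow(Add(-46, -63), -1)) = Mul(58, Pow(-109, -1)) = Mul(58, Rational(-1, 109)) = Rational(-58, 109) ≈ -0.53211)
Mul(Add(-12, Mul(-1, -47)), Add(Function('U')(-2), g)) = Mul(Add(-12, Mul(-1, -47)), Add(Mul(Rational(-1, 3), -2), Rational(-58, 109))) = Mul(Add(-12, 47), Add(Rational(2, 3), Rational(-58, 109))) = Mul(35, Rational(44, 327)) = Rational(1540, 327)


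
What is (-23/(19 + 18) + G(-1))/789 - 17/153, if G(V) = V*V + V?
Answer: -9800/87579 ≈ -0.11190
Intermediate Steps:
G(V) = V + V² (G(V) = V² + V = V + V²)
(-23/(19 + 18) + G(-1))/789 - 17/153 = (-23/(19 + 18) - (1 - 1))/789 - 17/153 = (-23/37 - 1*0)*(1/789) - 17*1/153 = (-23*1/37 + 0)*(1/789) - ⅑ = (-23/37 + 0)*(1/789) - ⅑ = -23/37*1/789 - ⅑ = -23/29193 - ⅑ = -9800/87579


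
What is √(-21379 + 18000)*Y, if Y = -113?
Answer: -113*I*√3379 ≈ -6568.6*I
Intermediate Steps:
√(-21379 + 18000)*Y = √(-21379 + 18000)*(-113) = √(-3379)*(-113) = (I*√3379)*(-113) = -113*I*√3379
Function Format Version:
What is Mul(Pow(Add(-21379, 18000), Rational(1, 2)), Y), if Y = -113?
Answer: Mul(-113, I, Pow(3379, Rational(1, 2))) ≈ Mul(-6568.6, I)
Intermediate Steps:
Mul(Pow(Add(-21379, 18000), Rational(1, 2)), Y) = Mul(Pow(Add(-21379, 18000), Rational(1, 2)), -113) = Mul(Pow(-3379, Rational(1, 2)), -113) = Mul(Mul(I, Pow(3379, Rational(1, 2))), -113) = Mul(-113, I, Pow(3379, Rational(1, 2)))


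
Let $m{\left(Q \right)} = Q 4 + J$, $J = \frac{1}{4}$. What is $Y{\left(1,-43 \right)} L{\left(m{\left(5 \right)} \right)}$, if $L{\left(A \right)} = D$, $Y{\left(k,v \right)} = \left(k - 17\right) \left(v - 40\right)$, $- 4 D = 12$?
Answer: $-3984$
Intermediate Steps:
$D = -3$ ($D = \left(- \frac{1}{4}\right) 12 = -3$)
$Y{\left(k,v \right)} = \left(-40 + v\right) \left(-17 + k\right)$ ($Y{\left(k,v \right)} = \left(-17 + k\right) \left(-40 + v\right) = \left(-40 + v\right) \left(-17 + k\right)$)
$J = \frac{1}{4} \approx 0.25$
$m{\left(Q \right)} = \frac{1}{4} + 4 Q$ ($m{\left(Q \right)} = Q 4 + \frac{1}{4} = 4 Q + \frac{1}{4} = \frac{1}{4} + 4 Q$)
$L{\left(A \right)} = -3$
$Y{\left(1,-43 \right)} L{\left(m{\left(5 \right)} \right)} = \left(680 - 40 - -731 + 1 \left(-43\right)\right) \left(-3\right) = \left(680 - 40 + 731 - 43\right) \left(-3\right) = 1328 \left(-3\right) = -3984$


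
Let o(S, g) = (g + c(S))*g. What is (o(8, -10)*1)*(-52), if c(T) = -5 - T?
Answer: -11960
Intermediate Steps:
o(S, g) = g*(-5 + g - S) (o(S, g) = (g + (-5 - S))*g = (-5 + g - S)*g = g*(-5 + g - S))
(o(8, -10)*1)*(-52) = (-10*(-5 - 10 - 1*8)*1)*(-52) = (-10*(-5 - 10 - 8)*1)*(-52) = (-10*(-23)*1)*(-52) = (230*1)*(-52) = 230*(-52) = -11960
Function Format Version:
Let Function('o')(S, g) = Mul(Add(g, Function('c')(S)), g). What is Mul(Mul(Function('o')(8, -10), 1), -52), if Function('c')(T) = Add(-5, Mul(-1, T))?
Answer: -11960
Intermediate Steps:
Function('o')(S, g) = Mul(g, Add(-5, g, Mul(-1, S))) (Function('o')(S, g) = Mul(Add(g, Add(-5, Mul(-1, S))), g) = Mul(Add(-5, g, Mul(-1, S)), g) = Mul(g, Add(-5, g, Mul(-1, S))))
Mul(Mul(Function('o')(8, -10), 1), -52) = Mul(Mul(Mul(-10, Add(-5, -10, Mul(-1, 8))), 1), -52) = Mul(Mul(Mul(-10, Add(-5, -10, -8)), 1), -52) = Mul(Mul(Mul(-10, -23), 1), -52) = Mul(Mul(230, 1), -52) = Mul(230, -52) = -11960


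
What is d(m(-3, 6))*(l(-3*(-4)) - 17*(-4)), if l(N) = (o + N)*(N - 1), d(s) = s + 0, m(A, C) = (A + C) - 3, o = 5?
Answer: 0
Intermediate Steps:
m(A, C) = -3 + A + C
d(s) = s
l(N) = (-1 + N)*(5 + N) (l(N) = (5 + N)*(N - 1) = (5 + N)*(-1 + N) = (-1 + N)*(5 + N))
d(m(-3, 6))*(l(-3*(-4)) - 17*(-4)) = (-3 - 3 + 6)*((-5 + (-3*(-4))² + 4*(-3*(-4))) - 17*(-4)) = 0*((-5 + 12² + 4*12) + 68) = 0*((-5 + 144 + 48) + 68) = 0*(187 + 68) = 0*255 = 0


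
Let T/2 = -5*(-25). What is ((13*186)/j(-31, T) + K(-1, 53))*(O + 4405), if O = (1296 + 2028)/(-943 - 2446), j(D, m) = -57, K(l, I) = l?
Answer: -12313307325/64391 ≈ -1.9123e+5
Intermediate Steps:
T = 250 (T = 2*(-5*(-25)) = 2*125 = 250)
O = -3324/3389 (O = 3324/(-3389) = 3324*(-1/3389) = -3324/3389 ≈ -0.98082)
((13*186)/j(-31, T) + K(-1, 53))*(O + 4405) = ((13*186)/(-57) - 1)*(-3324/3389 + 4405) = (2418*(-1/57) - 1)*(14925221/3389) = (-806/19 - 1)*(14925221/3389) = -825/19*14925221/3389 = -12313307325/64391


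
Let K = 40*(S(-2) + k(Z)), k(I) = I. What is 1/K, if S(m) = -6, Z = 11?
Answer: 1/200 ≈ 0.0050000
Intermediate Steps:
K = 200 (K = 40*(-6 + 11) = 40*5 = 200)
1/K = 1/200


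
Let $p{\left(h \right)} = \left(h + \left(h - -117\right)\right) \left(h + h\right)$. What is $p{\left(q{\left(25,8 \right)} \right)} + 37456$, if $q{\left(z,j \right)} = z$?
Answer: $45806$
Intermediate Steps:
$p{\left(h \right)} = 2 h \left(117 + 2 h\right)$ ($p{\left(h \right)} = \left(h + \left(h + 117\right)\right) 2 h = \left(h + \left(117 + h\right)\right) 2 h = \left(117 + 2 h\right) 2 h = 2 h \left(117 + 2 h\right)$)
$p{\left(q{\left(25,8 \right)} \right)} + 37456 = 2 \cdot 25 \left(117 + 2 \cdot 25\right) + 37456 = 2 \cdot 25 \left(117 + 50\right) + 37456 = 2 \cdot 25 \cdot 167 + 37456 = 8350 + 37456 = 45806$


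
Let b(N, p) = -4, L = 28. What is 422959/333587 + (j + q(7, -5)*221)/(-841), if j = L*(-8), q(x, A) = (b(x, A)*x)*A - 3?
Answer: -333433848/9674023 ≈ -34.467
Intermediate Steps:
q(x, A) = -3 - 4*A*x (q(x, A) = (-4*x)*A - 3 = -4*A*x - 3 = -3 - 4*A*x)
j = -224 (j = 28*(-8) = -224)
422959/333587 + (j + q(7, -5)*221)/(-841) = 422959/333587 + (-224 + (-3 - 4*(-5)*7)*221)/(-841) = 422959*(1/333587) + (-224 + (-3 + 140)*221)*(-1/841) = 422959/333587 + (-224 + 137*221)*(-1/841) = 422959/333587 + (-224 + 30277)*(-1/841) = 422959/333587 + 30053*(-1/841) = 422959/333587 - 30053/841 = -333433848/9674023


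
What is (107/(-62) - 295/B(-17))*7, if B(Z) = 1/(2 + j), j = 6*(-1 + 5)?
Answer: -3329529/62 ≈ -53702.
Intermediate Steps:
j = 24 (j = 6*4 = 24)
B(Z) = 1/26 (B(Z) = 1/(2 + 24) = 1/26)
(107/(-62) - 295/B(-17))*7 = (107/(-62) - 295/1/26)*7 = (107*(-1/62) - 295*26)*7 = (-107/62 - 7670)*7 = -475647/62*7 = -3329529/62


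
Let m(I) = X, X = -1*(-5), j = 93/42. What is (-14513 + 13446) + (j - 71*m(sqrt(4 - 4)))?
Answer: -19877/14 ≈ -1419.8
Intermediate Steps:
j = 31/14 (j = 93*(1/42) = 31/14 ≈ 2.2143)
X = 5
m(I) = 5
(-14513 + 13446) + (j - 71*m(sqrt(4 - 4))) = (-14513 + 13446) + (31/14 - 71*5) = -1067 + (31/14 - 355) = -1067 - 4939/14 = -19877/14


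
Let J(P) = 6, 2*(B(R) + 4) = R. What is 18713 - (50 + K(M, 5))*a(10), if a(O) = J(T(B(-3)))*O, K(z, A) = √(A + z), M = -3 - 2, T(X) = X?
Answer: 15713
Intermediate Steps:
B(R) = -4 + R/2
M = -5
a(O) = 6*O
18713 - (50 + K(M, 5))*a(10) = 18713 - (50 + √(5 - 5))*6*10 = 18713 - (50 + √0)*60 = 18713 - (50 + 0)*60 = 18713 - 50*60 = 18713 - 1*3000 = 18713 - 3000 = 15713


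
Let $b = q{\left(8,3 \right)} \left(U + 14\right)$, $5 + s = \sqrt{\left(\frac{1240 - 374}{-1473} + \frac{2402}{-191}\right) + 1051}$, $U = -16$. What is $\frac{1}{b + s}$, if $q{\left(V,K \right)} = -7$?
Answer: $- \frac{2532087}{269199158} + \frac{\sqrt{82148763284763}}{269199158} \approx 0.024263$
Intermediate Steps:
$s = -5 + \frac{\sqrt{82148763284763}}{281343}$ ($s = -5 + \sqrt{\left(\frac{1240 - 374}{-1473} + \frac{2402}{-191}\right) + 1051} = -5 + \sqrt{\left(\left(1240 - 374\right) \left(- \frac{1}{1473}\right) + 2402 \left(- \frac{1}{191}\right)\right) + 1051} = -5 + \sqrt{\left(866 \left(- \frac{1}{1473}\right) - \frac{2402}{191}\right) + 1051} = -5 + \sqrt{\left(- \frac{866}{1473} - \frac{2402}{191}\right) + 1051} = -5 + \sqrt{- \frac{3703552}{281343} + 1051} = -5 + \sqrt{\frac{291987941}{281343}} = -5 + \frac{\sqrt{82148763284763}}{281343} \approx 27.215$)
$b = 14$ ($b = - 7 \left(-16 + 14\right) = \left(-7\right) \left(-2\right) = 14$)
$\frac{1}{b + s} = \frac{1}{14 - \left(5 - \frac{\sqrt{82148763284763}}{281343}\right)} = \frac{1}{9 + \frac{\sqrt{82148763284763}}{281343}}$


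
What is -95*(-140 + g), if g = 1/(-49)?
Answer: 651795/49 ≈ 13302.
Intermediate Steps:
g = -1/49 ≈ -0.020408
-95*(-140 + g) = -95*(-140 - 1/49) = -95*(-6861/49) = 651795/49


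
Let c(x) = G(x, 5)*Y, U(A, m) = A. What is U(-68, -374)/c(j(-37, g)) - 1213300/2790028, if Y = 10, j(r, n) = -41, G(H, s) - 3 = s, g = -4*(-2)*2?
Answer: -17924119/13950140 ≈ -1.2849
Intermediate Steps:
g = 16 (g = 8*2 = 16)
G(H, s) = 3 + s
c(x) = 80 (c(x) = (3 + 5)*10 = 8*10 = 80)
U(-68, -374)/c(j(-37, g)) - 1213300/2790028 = -68/80 - 1213300/2790028 = -68*1/80 - 1213300*1/2790028 = -17/20 - 303325/697507 = -17924119/13950140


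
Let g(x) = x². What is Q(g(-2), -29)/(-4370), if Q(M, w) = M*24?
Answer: -48/2185 ≈ -0.021968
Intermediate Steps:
Q(M, w) = 24*M
Q(g(-2), -29)/(-4370) = (24*(-2)²)/(-4370) = (24*4)*(-1/4370) = 96*(-1/4370) = -48/2185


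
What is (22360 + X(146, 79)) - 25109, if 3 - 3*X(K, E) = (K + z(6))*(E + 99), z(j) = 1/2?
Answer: -34321/3 ≈ -11440.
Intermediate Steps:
z(j) = ½
X(K, E) = 1 - (½ + K)*(99 + E)/3 (X(K, E) = 1 - (K + ½)*(E + 99)/3 = 1 - (½ + K)*(99 + E)/3)
(22360 + X(146, 79)) - 25109 = (22360 + (-31/2 - 33*146 - ⅙*79 - ⅓*79*146)) - 25109 = (22360 + (-31/2 - 4818 - 79/6 - 11534/3)) - 25109 = (22360 - 26074/3) - 25109 = 41006/3 - 25109 = -34321/3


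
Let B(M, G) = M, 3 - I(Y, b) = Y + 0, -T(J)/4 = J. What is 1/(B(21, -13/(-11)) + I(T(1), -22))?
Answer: 1/28 ≈ 0.035714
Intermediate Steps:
T(J) = -4*J
I(Y, b) = 3 - Y (I(Y, b) = 3 - (Y + 0) = 3 - Y)
1/(B(21, -13/(-11)) + I(T(1), -22)) = 1/(21 + (3 - (-4))) = 1/(21 + (3 - 1*(-4))) = 1/(21 + (3 + 4)) = 1/(21 + 7) = 1/28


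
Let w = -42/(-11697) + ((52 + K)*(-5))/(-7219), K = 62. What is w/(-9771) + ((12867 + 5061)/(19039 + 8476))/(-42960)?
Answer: -45696969661871/1935057160676302050 ≈ -2.3615e-5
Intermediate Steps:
w = 331928/4020983 (w = -42/(-11697) + ((52 + 62)*(-5))/(-7219) = -42*(-1/11697) + (114*(-5))*(-1/7219) = 2/557 - 570*(-1/7219) = 2/557 + 570/7219 = 331928/4020983 ≈ 0.082549)
w/(-9771) + ((12867 + 5061)/(19039 + 8476))/(-42960) = (331928/4020983)/(-9771) + ((12867 + 5061)/(19039 + 8476))/(-42960) = (331928/4020983)*(-1/9771) + (17928/27515)*(-1/42960) = -331928/39289024893 + (17928*(1/27515))*(-1/42960) = -331928/39289024893 + (17928/27515)*(-1/42960) = -331928/39289024893 - 747/49251850 = -45696969661871/1935057160676302050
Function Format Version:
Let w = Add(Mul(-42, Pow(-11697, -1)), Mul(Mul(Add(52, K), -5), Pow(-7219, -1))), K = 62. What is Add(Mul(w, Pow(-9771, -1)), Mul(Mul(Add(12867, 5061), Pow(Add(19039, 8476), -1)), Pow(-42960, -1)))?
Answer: Rational(-45696969661871, 1935057160676302050) ≈ -2.3615e-5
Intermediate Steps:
w = Rational(331928, 4020983) (w = Add(Mul(-42, Pow(-11697, -1)), Mul(Mul(Add(52, 62), -5), Pow(-7219, -1))) = Add(Mul(-42, Rational(-1, 11697)), Mul(Mul(114, -5), Rational(-1, 7219))) = Add(Rational(2, 557), Mul(-570, Rational(-1, 7219))) = Add(Rational(2, 557), Rational(570, 7219)) = Rational(331928, 4020983) ≈ 0.082549)
Add(Mul(w, Pow(-9771, -1)), Mul(Mul(Add(12867, 5061), Pow(Add(19039, 8476), -1)), Pow(-42960, -1))) = Add(Mul(Rational(331928, 4020983), Pow(-9771, -1)), Mul(Mul(Add(12867, 5061), Pow(Add(19039, 8476), -1)), Pow(-42960, -1))) = Add(Mul(Rational(331928, 4020983), Rational(-1, 9771)), Mul(Mul(17928, Pow(27515, -1)), Rational(-1, 42960))) = Add(Rational(-331928, 39289024893), Mul(Mul(17928, Rational(1, 27515)), Rational(-1, 42960))) = Add(Rational(-331928, 39289024893), Mul(Rational(17928, 27515), Rational(-1, 42960))) = Add(Rational(-331928, 39289024893), Rational(-747, 49251850)) = Rational(-45696969661871, 1935057160676302050)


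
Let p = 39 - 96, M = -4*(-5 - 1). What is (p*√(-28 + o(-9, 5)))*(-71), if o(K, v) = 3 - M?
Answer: 28329*I ≈ 28329.0*I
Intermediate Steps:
M = 24 (M = -4*(-6) = 24)
p = -57
o(K, v) = -21 (o(K, v) = 3 - 1*24 = 3 - 24 = -21)
(p*√(-28 + o(-9, 5)))*(-71) = -57*√(-28 - 21)*(-71) = -399*I*(-71) = 28329*I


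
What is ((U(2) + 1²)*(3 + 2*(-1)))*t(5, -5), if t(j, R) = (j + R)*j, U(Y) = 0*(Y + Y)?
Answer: 0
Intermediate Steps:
U(Y) = 0 (U(Y) = 0*(2*Y) = 0)
t(j, R) = j*(R + j) (t(j, R) = (R + j)*j = j*(R + j))
((U(2) + 1²)*(3 + 2*(-1)))*t(5, -5) = ((0 + 1²)*(3 + 2*(-1)))*(5*(-5 + 5)) = ((0 + 1)*(3 - 2))*(5*0) = (1*1)*0 = 1*0 = 0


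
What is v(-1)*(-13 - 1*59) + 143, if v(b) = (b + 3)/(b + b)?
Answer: 215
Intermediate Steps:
v(b) = (3 + b)/(2*b) (v(b) = (3 + b)/((2*b)) = (3 + b)*(1/(2*b)) = (3 + b)/(2*b))
v(-1)*(-13 - 1*59) + 143 = ((1/2)*(3 - 1)/(-1))*(-13 - 1*59) + 143 = ((1/2)*(-1)*2)*(-13 - 59) + 143 = -1*(-72) + 143 = 72 + 143 = 215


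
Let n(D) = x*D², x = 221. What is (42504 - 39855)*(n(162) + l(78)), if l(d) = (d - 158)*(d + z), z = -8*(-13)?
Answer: 15325429236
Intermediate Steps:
z = 104
l(d) = (-158 + d)*(104 + d) (l(d) = (d - 158)*(d + 104) = (-158 + d)*(104 + d))
n(D) = 221*D²
(42504 - 39855)*(n(162) + l(78)) = (42504 - 39855)*(221*162² + (-16432 + 78² - 54*78)) = 2649*(221*26244 + (-16432 + 6084 - 4212)) = 2649*(5799924 - 14560) = 2649*5785364 = 15325429236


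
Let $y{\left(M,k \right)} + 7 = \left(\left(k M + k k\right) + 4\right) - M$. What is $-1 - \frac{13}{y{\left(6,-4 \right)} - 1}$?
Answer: $- \frac{5}{18} \approx -0.27778$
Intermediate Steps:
$y{\left(M,k \right)} = -3 + k^{2} - M + M k$ ($y{\left(M,k \right)} = -7 - \left(-4 + M - k M - k k\right) = -7 - \left(-4 + M - k^{2} - M k\right) = -7 + \left(4 + k^{2} - M + M k\right) = -3 + k^{2} - M + M k$)
$-1 - \frac{13}{y{\left(6,-4 \right)} - 1} = -1 - \frac{13}{\left(-3 + \left(-4\right)^{2} - 6 + 6 \left(-4\right)\right) - 1} = -1 - \frac{13}{\left(-3 + 16 - 6 - 24\right) - 1} = -1 - \frac{13}{-17 - 1} = -1 - \frac{13}{-18} = -1 - - \frac{13}{18} = -1 + \frac{13}{18} = - \frac{5}{18}$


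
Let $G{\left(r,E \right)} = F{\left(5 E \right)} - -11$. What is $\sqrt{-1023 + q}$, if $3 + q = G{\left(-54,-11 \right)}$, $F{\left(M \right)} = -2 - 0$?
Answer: $3 i \sqrt{113} \approx 31.89 i$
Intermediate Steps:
$F{\left(M \right)} = -2$ ($F{\left(M \right)} = -2 + 0 = -2$)
$G{\left(r,E \right)} = 9$ ($G{\left(r,E \right)} = -2 - -11 = -2 + 11 = 9$)
$q = 6$ ($q = -3 + 9 = 6$)
$\sqrt{-1023 + q} = \sqrt{-1023 + 6} = \sqrt{-1017} = 3 i \sqrt{113}$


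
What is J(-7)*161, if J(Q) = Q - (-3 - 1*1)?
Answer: -483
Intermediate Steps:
J(Q) = 4 + Q (J(Q) = Q - (-3 - 1) = Q - 1*(-4) = Q + 4 = 4 + Q)
J(-7)*161 = (4 - 7)*161 = -3*161 = -483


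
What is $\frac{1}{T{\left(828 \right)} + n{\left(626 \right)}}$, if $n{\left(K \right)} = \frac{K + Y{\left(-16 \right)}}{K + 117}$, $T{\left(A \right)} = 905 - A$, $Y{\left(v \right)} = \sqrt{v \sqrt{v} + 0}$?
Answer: $\frac{143749415647712979}{11189818240668611857} - \frac{19883384774136 \sqrt{- i}}{11189818240668611857} - \frac{2750265024 i}{11189818240668611857} + \frac{380416 i \sqrt{- i}}{11189818240668611857} \approx 0.012845 + 1.2562 \cdot 10^{-6} i$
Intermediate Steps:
$Y{\left(v \right)} = \sqrt{v^{\frac{3}{2}}}$ ($Y{\left(v \right)} = \sqrt{v^{\frac{3}{2}} + 0} = \sqrt{v^{\frac{3}{2}}}$)
$n{\left(K \right)} = \frac{K + 8 \sqrt{- i}}{117 + K}$ ($n{\left(K \right)} = \frac{K + \sqrt{\left(-16\right)^{\frac{3}{2}}}}{K + 117} = \frac{K + \sqrt{- 64 i}}{117 + K} = \frac{K + 8 \sqrt{- i}}{117 + K}$)
$\frac{1}{T{\left(828 \right)} + n{\left(626 \right)}} = \frac{1}{\left(905 - 828\right) + \frac{626 + 8 \sqrt{- i}}{117 + 626}} = \frac{1}{\left(905 - 828\right) + \frac{626 + 8 \sqrt{- i}}{743}} = \frac{1}{77 + \frac{626 + 8 \sqrt{- i}}{743}} = \frac{1}{77 + \left(\frac{626}{743} + \frac{8 \sqrt{- i}}{743}\right)} = \frac{1}{\frac{57837}{743} + \frac{8 \sqrt{- i}}{743}}$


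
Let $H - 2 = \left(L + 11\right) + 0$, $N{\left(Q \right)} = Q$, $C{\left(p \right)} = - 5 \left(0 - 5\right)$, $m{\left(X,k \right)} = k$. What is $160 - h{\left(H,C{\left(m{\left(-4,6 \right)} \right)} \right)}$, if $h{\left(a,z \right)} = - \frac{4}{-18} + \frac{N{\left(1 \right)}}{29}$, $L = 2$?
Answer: $\frac{41693}{261} \approx 159.74$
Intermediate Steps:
$C{\left(p \right)} = 25$ ($C{\left(p \right)} = \left(-5\right) \left(-5\right) = 25$)
$H = 15$ ($H = 2 + \left(\left(2 + 11\right) + 0\right) = 2 + \left(13 + 0\right) = 2 + 13 = 15$)
$h{\left(a,z \right)} = \frac{67}{261}$ ($h{\left(a,z \right)} = - \frac{4}{-18} + 1 \cdot \frac{1}{29} = \left(-4\right) \left(- \frac{1}{18}\right) + 1 \cdot \frac{1}{29} = \frac{2}{9} + \frac{1}{29} = \frac{67}{261}$)
$160 - h{\left(H,C{\left(m{\left(-4,6 \right)} \right)} \right)} = 160 - \frac{67}{261} = \frac{41693}{261}$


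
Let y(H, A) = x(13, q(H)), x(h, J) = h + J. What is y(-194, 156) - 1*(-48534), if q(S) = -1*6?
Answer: 48541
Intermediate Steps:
q(S) = -6
x(h, J) = J + h
y(H, A) = 7 (y(H, A) = -6 + 13 = 7)
y(-194, 156) - 1*(-48534) = 7 - 1*(-48534) = 7 + 48534 = 48541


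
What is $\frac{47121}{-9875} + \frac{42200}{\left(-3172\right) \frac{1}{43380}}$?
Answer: $- \frac{4519419991953}{7830875} \approx -5.7713 \cdot 10^{5}$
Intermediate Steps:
$\frac{47121}{-9875} + \frac{42200}{\left(-3172\right) \frac{1}{43380}} = 47121 \left(- \frac{1}{9875}\right) + \frac{42200}{\left(-3172\right) \frac{1}{43380}} = - \frac{47121}{9875} + \frac{42200}{- \frac{793}{10845}} = - \frac{47121}{9875} + 42200 \left(- \frac{10845}{793}\right) = - \frac{47121}{9875} - \frac{457659000}{793} = - \frac{4519419991953}{7830875}$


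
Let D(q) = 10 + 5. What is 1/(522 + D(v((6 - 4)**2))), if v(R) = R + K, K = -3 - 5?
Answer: 1/537 ≈ 0.0018622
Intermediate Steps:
K = -8
v(R) = -8 + R (v(R) = R - 8 = -8 + R)
D(q) = 15
1/(522 + D(v((6 - 4)**2))) = 1/(522 + 15) = 1/537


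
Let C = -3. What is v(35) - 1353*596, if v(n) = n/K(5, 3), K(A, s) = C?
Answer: -2419199/3 ≈ -8.0640e+5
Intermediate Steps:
K(A, s) = -3
v(n) = -n/3 (v(n) = n/(-3) = n*(-⅓) = -n/3)
v(35) - 1353*596 = -⅓*35 - 1353*596 = -35/3 - 806388 = -2419199/3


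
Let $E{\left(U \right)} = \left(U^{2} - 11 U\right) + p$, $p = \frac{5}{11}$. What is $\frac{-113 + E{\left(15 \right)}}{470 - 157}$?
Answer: $- \frac{578}{3443} \approx -0.16788$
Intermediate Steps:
$p = \frac{5}{11}$ ($p = 5 \cdot \frac{1}{11} = \frac{5}{11} \approx 0.45455$)
$E{\left(U \right)} = \frac{5}{11} + U^{2} - 11 U$ ($E{\left(U \right)} = \left(U^{2} - 11 U\right) + \frac{5}{11} = \frac{5}{11} + U^{2} - 11 U$)
$\frac{-113 + E{\left(15 \right)}}{470 - 157} = \frac{-113 + \left(\frac{5}{11} + 15^{2} - 165\right)}{470 - 157} = \frac{-113 + \left(\frac{5}{11} + 225 - 165\right)}{313} = \left(-113 + \frac{665}{11}\right) \frac{1}{313} = \left(- \frac{578}{11}\right) \frac{1}{313} = - \frac{578}{3443}$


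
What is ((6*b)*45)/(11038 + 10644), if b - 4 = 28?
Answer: 4320/10841 ≈ 0.39849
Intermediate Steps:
b = 32 (b = 4 + 28 = 32)
((6*b)*45)/(11038 + 10644) = ((6*32)*45)/(11038 + 10644) = (192*45)/21682 = 8640*(1/21682) = 4320/10841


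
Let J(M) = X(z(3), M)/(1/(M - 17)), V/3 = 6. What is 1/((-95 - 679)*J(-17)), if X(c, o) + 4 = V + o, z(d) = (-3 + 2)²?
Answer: -1/78948 ≈ -1.2667e-5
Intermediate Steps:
V = 18 (V = 3*6 = 18)
z(d) = 1 (z(d) = (-1)² = 1)
X(c, o) = 14 + o (X(c, o) = -4 + (18 + o) = 14 + o)
J(M) = (-17 + M)*(14 + M) (J(M) = (14 + M)/(1/(M - 17)) = (14 + M)/(1/(-17 + M)) = (14 + M)*(-17 + M) = (-17 + M)*(14 + M))
1/((-95 - 679)*J(-17)) = 1/((-95 - 679)*(((-17 - 17)*(14 - 17)))) = 1/((-774)*((-34*(-3)))) = -1/774/102 = -1/774*1/102 = -1/78948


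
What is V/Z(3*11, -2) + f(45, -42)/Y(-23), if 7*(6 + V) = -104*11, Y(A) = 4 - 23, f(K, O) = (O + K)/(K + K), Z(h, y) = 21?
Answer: -225389/27930 ≈ -8.0698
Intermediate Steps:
f(K, O) = (K + O)/(2*K) (f(K, O) = (K + O)/((2*K)) = (K + O)*(1/(2*K)) = (K + O)/(2*K))
Y(A) = -19
V = -1186/7 (V = -6 + (-104*11)/7 = -6 + (⅐)*(-1144) = -6 - 1144/7 = -1186/7 ≈ -169.43)
V/Z(3*11, -2) + f(45, -42)/Y(-23) = -1186/7/21 + ((½)*(45 - 42)/45)/(-19) = -1186/7*1/21 + ((½)*(1/45)*3)*(-1/19) = -1186/147 + (1/30)*(-1/19) = -1186/147 - 1/570 = -225389/27930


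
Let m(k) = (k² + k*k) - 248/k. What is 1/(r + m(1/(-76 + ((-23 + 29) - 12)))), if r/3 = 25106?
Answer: 3362/321588749 ≈ 1.0454e-5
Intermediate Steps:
m(k) = -248/k + 2*k² (m(k) = (k² + k²) - 248/k = 2*k² - 248/k = -248/k + 2*k²)
r = 75318 (r = 3*25106 = 75318)
1/(r + m(1/(-76 + ((-23 + 29) - 12)))) = 1/(75318 + 2*(-124 + (1/(-76 + ((-23 + 29) - 12)))³)/(1/(-76 + ((-23 + 29) - 12)))) = 1/(75318 + 2*(-124 + (1/(-76 + (6 - 12)))³)/(1/(-76 + (6 - 12)))) = 1/(75318 + 2*(-124 + (1/(-76 - 6))³)/(1/(-76 - 6))) = 1/(75318 + 2*(-124 + (1/(-82))³)/(1/(-82))) = 1/(75318 + 2*(-124 + (-1/82)³)/(-1/82)) = 1/(75318 + 2*(-82)*(-124 - 1/551368)) = 1/(75318 + 2*(-82)*(-68369633/551368)) = 1/(75318 + 68369633/3362) = 1/(321588749/3362) = 3362/321588749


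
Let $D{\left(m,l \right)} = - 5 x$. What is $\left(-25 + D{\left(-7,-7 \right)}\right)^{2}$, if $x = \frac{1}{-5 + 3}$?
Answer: $\frac{2025}{4} \approx 506.25$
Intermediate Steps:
$x = - \frac{1}{2}$ ($x = \frac{1}{-2} = - \frac{1}{2} \approx -0.5$)
$D{\left(m,l \right)} = \frac{5}{2}$ ($D{\left(m,l \right)} = \left(-5\right) \left(- \frac{1}{2}\right) = \frac{5}{2}$)
$\left(-25 + D{\left(-7,-7 \right)}\right)^{2} = \left(-25 + \frac{5}{2}\right)^{2} = \left(- \frac{45}{2}\right)^{2} = \frac{2025}{4}$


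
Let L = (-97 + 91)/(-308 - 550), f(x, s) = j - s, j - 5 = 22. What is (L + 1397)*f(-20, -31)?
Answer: 11586776/143 ≈ 81026.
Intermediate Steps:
j = 27 (j = 5 + 22 = 27)
f(x, s) = 27 - s
L = 1/143 (L = -6/(-858) = -6*(-1/858) = 1/143 ≈ 0.0069930)
(L + 1397)*f(-20, -31) = (1/143 + 1397)*(27 - 1*(-31)) = 199772*(27 + 31)/143 = (199772/143)*58 = 11586776/143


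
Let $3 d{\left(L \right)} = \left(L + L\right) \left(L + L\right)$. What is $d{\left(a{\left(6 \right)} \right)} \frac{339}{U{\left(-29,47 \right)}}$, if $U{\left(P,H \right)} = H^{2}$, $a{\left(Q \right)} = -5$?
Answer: $\frac{11300}{2209} \approx 5.1154$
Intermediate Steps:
$d{\left(L \right)} = \frac{4 L^{2}}{3}$ ($d{\left(L \right)} = \frac{\left(L + L\right) \left(L + L\right)}{3} = \frac{2 L 2 L}{3} = \frac{4 L^{2}}{3}$)
$d{\left(a{\left(6 \right)} \right)} \frac{339}{U{\left(-29,47 \right)}} = \frac{4 \left(-5\right)^{2}}{3} \frac{339}{47^{2}} = \frac{4}{3} \cdot 25 \cdot \frac{339}{2209} = \frac{100 \cdot 339 \cdot \frac{1}{2209}}{3} = \frac{100}{3} \cdot \frac{339}{2209} = \frac{11300}{2209}$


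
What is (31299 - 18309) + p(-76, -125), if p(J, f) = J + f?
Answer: 12789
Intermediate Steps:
(31299 - 18309) + p(-76, -125) = (31299 - 18309) + (-76 - 125) = 12990 - 201 = 12789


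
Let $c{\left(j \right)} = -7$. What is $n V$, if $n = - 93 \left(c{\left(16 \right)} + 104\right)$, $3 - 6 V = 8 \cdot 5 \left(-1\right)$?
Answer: $- \frac{129301}{2} \approx -64651.0$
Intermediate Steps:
$V = \frac{43}{6}$ ($V = \frac{1}{2} - \frac{8 \cdot 5 \left(-1\right)}{6} = \frac{1}{2} - \frac{8 \left(-5\right)}{6} = \frac{1}{2} - - \frac{20}{3} = \frac{1}{2} + \frac{20}{3} = \frac{43}{6} \approx 7.1667$)
$n = -9021$ ($n = - 93 \left(-7 + 104\right) = \left(-93\right) 97 = -9021$)
$n V = \left(-9021\right) \frac{43}{6} = - \frac{129301}{2}$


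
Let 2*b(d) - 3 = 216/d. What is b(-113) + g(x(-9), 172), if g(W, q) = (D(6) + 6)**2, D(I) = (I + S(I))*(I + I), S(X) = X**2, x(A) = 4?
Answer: 58782723/226 ≈ 2.6010e+5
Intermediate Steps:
b(d) = 3/2 + 108/d (b(d) = 3/2 + (216/d)/2 = 3/2 + 108/d)
D(I) = 2*I*(I + I**2) (D(I) = (I + I**2)*(I + I) = (I + I**2)*(2*I) = 2*I*(I + I**2))
g(W, q) = 260100 (g(W, q) = (2*6**2*(1 + 6) + 6)**2 = (2*36*7 + 6)**2 = (504 + 6)**2 = 510**2 = 260100)
b(-113) + g(x(-9), 172) = (3/2 + 108/(-113)) + 260100 = (3/2 + 108*(-1/113)) + 260100 = (3/2 - 108/113) + 260100 = 123/226 + 260100 = 58782723/226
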